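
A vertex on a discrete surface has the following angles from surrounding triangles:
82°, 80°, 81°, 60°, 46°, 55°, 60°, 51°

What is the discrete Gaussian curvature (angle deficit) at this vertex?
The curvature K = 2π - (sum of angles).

Sum of angles = 515°. K = 360° - 515° = -155° = -31π/36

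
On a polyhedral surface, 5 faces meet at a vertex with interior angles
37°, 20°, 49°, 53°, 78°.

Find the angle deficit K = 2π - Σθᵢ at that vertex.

Sum of angles = 237°. K = 360° - 237° = 123° = 41π/60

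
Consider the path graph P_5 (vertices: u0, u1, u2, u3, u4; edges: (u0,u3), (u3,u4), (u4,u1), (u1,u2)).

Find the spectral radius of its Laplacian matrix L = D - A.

The path graph P_n has Laplacian eigenvalues λ_k = 2 − 2cos(kπ/n), k = 0, 1, …, n−1. Here n = 5:
k=0: 2 − 2cos(0) = 0.0; k=1: 2 − 2cos(π/5) = 0.382; k=2: 2 − 2cos(2π/5) = 1.382; k=3: 2 − 2cos(3π/5) = 2.618; k=4: 2 − 2cos(4π/5) = 3.618.
Laplacian eigenvalues: [0.0, 0.382, 1.382, 2.618, 3.618]. Largest eigenvalue (spectral radius) = 3.618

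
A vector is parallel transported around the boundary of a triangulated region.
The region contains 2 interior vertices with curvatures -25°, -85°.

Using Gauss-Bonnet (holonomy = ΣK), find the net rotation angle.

Holonomy = total enclosed curvature = (-25°) + (-85°) = -110°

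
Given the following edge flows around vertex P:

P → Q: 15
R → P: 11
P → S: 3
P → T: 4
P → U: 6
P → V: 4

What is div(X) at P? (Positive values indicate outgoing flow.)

Divergence = sum of outgoing flows = 15 + (-11) + 3 + 4 + 6 + 4 = 21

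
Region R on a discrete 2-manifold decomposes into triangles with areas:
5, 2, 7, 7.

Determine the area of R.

5 + 2 + 7 + 7 = 21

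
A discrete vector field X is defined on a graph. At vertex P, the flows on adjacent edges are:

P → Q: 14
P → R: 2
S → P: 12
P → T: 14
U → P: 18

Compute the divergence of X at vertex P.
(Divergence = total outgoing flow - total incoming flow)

Divergence = sum of outgoing flows = 14 + 2 + (-12) + 14 + (-18) = 0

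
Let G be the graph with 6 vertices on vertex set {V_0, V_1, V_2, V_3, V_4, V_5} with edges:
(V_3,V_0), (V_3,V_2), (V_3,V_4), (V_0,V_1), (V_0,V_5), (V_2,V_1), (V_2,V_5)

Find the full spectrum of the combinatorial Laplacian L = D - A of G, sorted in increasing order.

Degrees: deg(V_0) = 3, deg(V_1) = 2, deg(V_2) = 3, deg(V_3) = 3, deg(V_4) = 1, deg(V_5) = 2.
L = D − A with rows/columns ordered (V_0, V_1, V_2, V_3, V_4, V_5):
  [ 3, -1,  0, -1,  0, -1]
  [-1,  2, -1,  0,  0,  0]
  [ 0, -1,  3, -1,  0, -1]
  [-1,  0, -1,  3, -1,  0]
  [ 0,  0,  0, -1,  1,  0]
  [-1,  0, -1,  0,  0,  2]
Characteristic polynomial: det(λI − L) = λ(λ² − 6λ + 4)(λ − 2)(λ − 3)².
Roots: λ = 0; (λ² − 6λ + 4) = 0 ⇒ λ = 3 ± √5 ≈ 0.7639, 5.2361; (λ − 2) = 0 ⇒ λ = 2; (λ − 3) = 0 ⇒ λ = 3 (multiplicity 2).
(Check: the roots sum (with multiplicity) to 14, matching trace L = Σdeg = 2·7 = 14.)
Laplacian eigenvalues (increasing order): [0.0, 0.7639, 2.0, 3.0, 3.0, 5.2361]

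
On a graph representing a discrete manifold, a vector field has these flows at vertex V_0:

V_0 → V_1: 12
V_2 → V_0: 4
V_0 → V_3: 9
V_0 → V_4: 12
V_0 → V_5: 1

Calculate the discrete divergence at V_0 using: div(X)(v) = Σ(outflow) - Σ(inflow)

Divergence = sum of outgoing flows = 12 + (-4) + 9 + 12 + 1 = 30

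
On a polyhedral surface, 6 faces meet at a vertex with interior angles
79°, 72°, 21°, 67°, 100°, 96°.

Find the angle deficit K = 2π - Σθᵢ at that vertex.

Sum of angles = 435°. K = 360° - 435° = -75° = -5π/12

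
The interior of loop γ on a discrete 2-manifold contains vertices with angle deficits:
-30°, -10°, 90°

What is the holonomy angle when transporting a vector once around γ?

Holonomy = total enclosed curvature = (-30°) + (-10°) + 90° = 50°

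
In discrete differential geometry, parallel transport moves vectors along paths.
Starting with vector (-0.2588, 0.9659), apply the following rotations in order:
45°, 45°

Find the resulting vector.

Total rotation: 45° + 45° = 90°. Final vector: (-0.9659, -0.2588)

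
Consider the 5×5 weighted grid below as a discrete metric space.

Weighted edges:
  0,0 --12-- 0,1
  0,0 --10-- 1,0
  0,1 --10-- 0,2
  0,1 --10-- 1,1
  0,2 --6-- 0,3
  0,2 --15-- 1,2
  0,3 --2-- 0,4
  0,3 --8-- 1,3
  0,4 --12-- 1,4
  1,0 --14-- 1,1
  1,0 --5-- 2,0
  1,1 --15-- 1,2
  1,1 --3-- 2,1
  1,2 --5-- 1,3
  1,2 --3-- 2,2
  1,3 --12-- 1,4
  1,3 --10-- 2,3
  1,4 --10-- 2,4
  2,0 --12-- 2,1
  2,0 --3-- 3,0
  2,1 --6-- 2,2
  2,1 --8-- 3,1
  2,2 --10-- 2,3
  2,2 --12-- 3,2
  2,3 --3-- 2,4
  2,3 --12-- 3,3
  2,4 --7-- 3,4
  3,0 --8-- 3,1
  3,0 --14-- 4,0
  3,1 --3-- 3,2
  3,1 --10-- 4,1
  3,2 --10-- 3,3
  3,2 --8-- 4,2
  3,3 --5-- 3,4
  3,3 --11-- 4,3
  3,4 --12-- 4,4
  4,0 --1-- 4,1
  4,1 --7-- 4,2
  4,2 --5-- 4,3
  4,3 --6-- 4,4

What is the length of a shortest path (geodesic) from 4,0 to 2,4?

Shortest path: 4,0 → 4,1 → 4,2 → 4,3 → 3,3 → 3,4 → 2,4, total weight = 36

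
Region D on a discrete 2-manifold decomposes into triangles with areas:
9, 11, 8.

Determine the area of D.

9 + 11 + 8 = 28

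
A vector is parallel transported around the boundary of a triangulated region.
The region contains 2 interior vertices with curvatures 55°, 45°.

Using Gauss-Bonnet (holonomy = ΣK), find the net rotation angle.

Holonomy = total enclosed curvature = 55° + 45° = 100°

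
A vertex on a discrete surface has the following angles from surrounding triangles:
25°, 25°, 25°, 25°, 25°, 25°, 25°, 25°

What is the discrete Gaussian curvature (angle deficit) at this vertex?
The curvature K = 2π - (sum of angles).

Sum of angles = 200°. K = 360° - 200° = 160° = 8π/9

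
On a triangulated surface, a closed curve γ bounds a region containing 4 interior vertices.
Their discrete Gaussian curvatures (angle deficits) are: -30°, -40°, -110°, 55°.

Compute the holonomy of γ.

Holonomy = total enclosed curvature = (-30°) + (-40°) + (-110°) + 55° = -125°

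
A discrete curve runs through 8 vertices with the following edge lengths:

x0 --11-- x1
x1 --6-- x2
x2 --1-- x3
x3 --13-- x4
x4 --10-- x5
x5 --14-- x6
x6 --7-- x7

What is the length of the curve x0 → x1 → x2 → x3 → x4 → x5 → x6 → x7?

Arc length = 11 + 6 + 1 + 13 + 10 + 14 + 7 = 62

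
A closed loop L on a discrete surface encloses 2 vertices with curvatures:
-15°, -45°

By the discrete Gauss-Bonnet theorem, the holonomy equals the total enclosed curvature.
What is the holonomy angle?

Holonomy = total enclosed curvature = (-15°) + (-45°) = -60°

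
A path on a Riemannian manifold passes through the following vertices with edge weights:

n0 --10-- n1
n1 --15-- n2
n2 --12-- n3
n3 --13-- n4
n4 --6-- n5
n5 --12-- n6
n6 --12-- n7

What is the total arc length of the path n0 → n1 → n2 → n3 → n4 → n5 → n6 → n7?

Arc length = 10 + 15 + 12 + 13 + 6 + 12 + 12 = 80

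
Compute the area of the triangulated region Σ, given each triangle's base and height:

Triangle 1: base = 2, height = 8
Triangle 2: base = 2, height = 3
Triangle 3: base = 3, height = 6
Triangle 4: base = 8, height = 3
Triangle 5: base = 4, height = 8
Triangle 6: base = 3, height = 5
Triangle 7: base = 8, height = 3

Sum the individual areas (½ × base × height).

(1/2)×2×8 + (1/2)×2×3 + (1/2)×3×6 + (1/2)×8×3 + (1/2)×4×8 + (1/2)×3×5 + (1/2)×8×3 = 67.5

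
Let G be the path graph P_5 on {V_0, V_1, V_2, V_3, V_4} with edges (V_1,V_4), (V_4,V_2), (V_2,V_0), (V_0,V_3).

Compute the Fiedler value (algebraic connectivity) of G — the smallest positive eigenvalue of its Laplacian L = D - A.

The path graph P_n has Laplacian eigenvalues λ_k = 2 − 2cos(kπ/n), k = 0, 1, …, n−1. Here n = 5:
k=0: 2 − 2cos(0) = 0.0; k=1: 2 − 2cos(π/5) = 0.382; k=2: 2 − 2cos(2π/5) = 1.382; k=3: 2 − 2cos(3π/5) = 2.618; k=4: 2 − 2cos(4π/5) = 3.618.
Laplacian eigenvalues: [0.0, 0.382, 1.382, 2.618, 3.618]. Algebraic connectivity (smallest non-zero eigenvalue) = 0.382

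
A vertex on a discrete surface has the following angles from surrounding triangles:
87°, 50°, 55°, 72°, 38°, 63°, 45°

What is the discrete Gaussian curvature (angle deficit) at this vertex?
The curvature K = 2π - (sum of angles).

Sum of angles = 410°. K = 360° - 410° = -50° = -5π/18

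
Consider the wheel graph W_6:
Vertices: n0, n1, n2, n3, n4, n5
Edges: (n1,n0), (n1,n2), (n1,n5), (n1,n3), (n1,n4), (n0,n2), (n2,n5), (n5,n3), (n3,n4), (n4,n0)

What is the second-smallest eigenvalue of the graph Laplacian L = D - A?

The wheel W_6 is the join K_1 ∨ C_5 (a hub joined to every vertex of a cycle of length 5). For a join G ∨ H (G on p vertices, H on q vertices) the Laplacian spectrum is 0, p+q, the eigenvalues of L(G) other than one 0 each shifted by +q, and the eigenvalues of L(H) other than one 0 each shifted by +p. With G = K_1 (p = 1, nothing left after dropping its 0) and H = C_5 (q = 5, eigenvalues 2 − 2cos(2πk/5), k = 0, …, 4; drop k = 0), the spectrum of W_6 is 0, 6, and 1 + (2 − 2cos(2πk/5)) = 3 − 2cos(2πk/5) for k = 1, …, 4:
k=1: 3 − 2cos(2π/5) = 2.382; k=2: 3 − 2cos(4π/5) = 4.618; k=3: 3 − 2cos(6π/5) = 4.618; k=4: 3 − 2cos(8π/5) = 2.382.
Laplacian eigenvalues: [0.0, 2.382, 2.382, 4.618, 4.618, 6.0]. Algebraic connectivity (smallest non-zero eigenvalue) = 2.382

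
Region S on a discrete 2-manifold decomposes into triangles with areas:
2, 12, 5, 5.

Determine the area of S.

2 + 12 + 5 + 5 = 24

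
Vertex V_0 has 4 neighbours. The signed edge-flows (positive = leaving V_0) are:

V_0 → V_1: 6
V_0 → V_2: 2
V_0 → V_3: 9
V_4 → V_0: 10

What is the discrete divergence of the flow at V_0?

Divergence = sum of outgoing flows = 6 + 2 + 9 + (-10) = 7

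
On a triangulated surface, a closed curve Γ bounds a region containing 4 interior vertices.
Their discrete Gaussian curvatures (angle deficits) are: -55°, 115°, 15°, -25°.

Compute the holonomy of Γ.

Holonomy = total enclosed curvature = (-55°) + 115° + 15° + (-25°) = 50°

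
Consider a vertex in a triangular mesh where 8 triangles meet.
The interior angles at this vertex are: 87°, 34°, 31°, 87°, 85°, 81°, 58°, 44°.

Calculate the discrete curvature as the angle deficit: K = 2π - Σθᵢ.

Sum of angles = 507°. K = 360° - 507° = -147° = -49π/60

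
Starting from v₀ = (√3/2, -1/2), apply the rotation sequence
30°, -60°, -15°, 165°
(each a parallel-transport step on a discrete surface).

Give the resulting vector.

Total rotation: 30° + (-60°) + (-15°) + 165° = 120°. Final vector: (0, 1)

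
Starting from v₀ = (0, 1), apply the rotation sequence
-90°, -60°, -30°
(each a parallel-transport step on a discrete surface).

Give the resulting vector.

Total rotation: (-90°) + (-60°) + (-30°) = -180° ≡ 180° (mod 360°). Final vector: (0, -1)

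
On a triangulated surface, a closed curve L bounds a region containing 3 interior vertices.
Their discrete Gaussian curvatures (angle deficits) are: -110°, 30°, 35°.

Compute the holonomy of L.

Holonomy = total enclosed curvature = (-110°) + 30° + 35° = -45°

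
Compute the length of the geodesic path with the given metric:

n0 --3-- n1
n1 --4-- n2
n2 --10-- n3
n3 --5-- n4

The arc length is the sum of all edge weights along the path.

Arc length = 3 + 4 + 10 + 5 = 22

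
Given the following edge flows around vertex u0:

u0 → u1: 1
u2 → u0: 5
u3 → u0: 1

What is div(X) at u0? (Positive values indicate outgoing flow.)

Divergence = sum of outgoing flows = 1 + (-5) + (-1) = -5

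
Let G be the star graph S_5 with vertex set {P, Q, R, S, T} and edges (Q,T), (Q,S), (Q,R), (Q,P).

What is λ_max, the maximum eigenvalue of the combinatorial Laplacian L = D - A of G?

The star S_5 is the complete bipartite graph K_{1,4} (one hub of degree 4, 4 leaves of degree 1). The Laplacian spectrum of K_{p,q} is 0, p (multiplicity q−1), q (multiplicity p−1), p+q. With p = 1, q = 4: 0 once, 1 with multiplicity 3, and 5 once. (Check: trace L = sum of degrees = 8 = 3·1 + 5.)
Laplacian eigenvalues: [0.0, 1.0, 1.0, 1.0, 5.0]. Largest eigenvalue (spectral radius) = 5.0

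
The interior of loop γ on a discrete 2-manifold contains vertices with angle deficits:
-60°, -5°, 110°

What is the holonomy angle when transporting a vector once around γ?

Holonomy = total enclosed curvature = (-60°) + (-5°) + 110° = 45°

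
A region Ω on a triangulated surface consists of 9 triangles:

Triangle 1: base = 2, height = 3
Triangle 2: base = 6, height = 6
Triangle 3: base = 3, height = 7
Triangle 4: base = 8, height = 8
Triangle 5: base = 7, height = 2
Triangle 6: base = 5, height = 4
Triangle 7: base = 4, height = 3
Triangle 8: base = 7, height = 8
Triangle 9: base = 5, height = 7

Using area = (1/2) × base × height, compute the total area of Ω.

(1/2)×2×3 + (1/2)×6×6 + (1/2)×3×7 + (1/2)×8×8 + (1/2)×7×2 + (1/2)×5×4 + (1/2)×4×3 + (1/2)×7×8 + (1/2)×5×7 = 132.0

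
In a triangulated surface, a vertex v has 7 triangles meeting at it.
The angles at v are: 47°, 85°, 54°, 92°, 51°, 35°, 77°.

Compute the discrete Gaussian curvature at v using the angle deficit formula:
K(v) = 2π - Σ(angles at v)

Sum of angles = 441°. K = 360° - 441° = -81° = -9π/20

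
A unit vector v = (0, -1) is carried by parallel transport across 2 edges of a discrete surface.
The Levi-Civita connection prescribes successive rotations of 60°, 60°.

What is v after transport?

Total rotation: 60° + 60° = 120°. Final vector: (0.8660, 0.5000)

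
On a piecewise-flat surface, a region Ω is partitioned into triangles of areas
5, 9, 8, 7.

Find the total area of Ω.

5 + 9 + 8 + 7 = 29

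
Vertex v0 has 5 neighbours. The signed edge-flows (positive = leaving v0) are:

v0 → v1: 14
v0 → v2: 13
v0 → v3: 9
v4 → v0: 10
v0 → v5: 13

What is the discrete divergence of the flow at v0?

Divergence = sum of outgoing flows = 14 + 13 + 9 + (-10) + 13 = 39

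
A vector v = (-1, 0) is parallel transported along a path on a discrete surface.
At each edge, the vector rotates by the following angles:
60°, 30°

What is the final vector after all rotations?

Total rotation: 60° + 30° = 90°. Final vector: (0, -1)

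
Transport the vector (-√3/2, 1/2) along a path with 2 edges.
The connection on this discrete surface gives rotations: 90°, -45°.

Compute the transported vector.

Total rotation: 90° + (-45°) = 45°. Final vector: (-0.9659, -0.2588)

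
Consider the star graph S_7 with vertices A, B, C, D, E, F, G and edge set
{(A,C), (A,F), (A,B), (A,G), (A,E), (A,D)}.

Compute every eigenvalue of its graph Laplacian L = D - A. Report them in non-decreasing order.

The star S_7 is the complete bipartite graph K_{1,6} (one hub of degree 6, 6 leaves of degree 1). The Laplacian spectrum of K_{p,q} is 0, p (multiplicity q−1), q (multiplicity p−1), p+q. With p = 1, q = 6: 0 once, 1 with multiplicity 5, and 7 once. (Check: trace L = sum of degrees = 12 = 5·1 + 7.)
Laplacian eigenvalues (increasing order): [0.0, 1.0, 1.0, 1.0, 1.0, 1.0, 7.0]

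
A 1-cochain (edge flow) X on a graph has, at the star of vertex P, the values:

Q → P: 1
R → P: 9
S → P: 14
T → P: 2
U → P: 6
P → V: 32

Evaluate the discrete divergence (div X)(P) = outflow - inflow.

Divergence = sum of outgoing flows = (-1) + (-9) + (-14) + (-2) + (-6) + 32 = 0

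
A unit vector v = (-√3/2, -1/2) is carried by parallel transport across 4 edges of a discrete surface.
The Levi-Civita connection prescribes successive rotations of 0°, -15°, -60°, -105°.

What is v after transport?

Total rotation: 0° + (-15°) + (-60°) + (-105°) = -180° ≡ 180° (mod 360°). Final vector: (0.8660, 0.5000)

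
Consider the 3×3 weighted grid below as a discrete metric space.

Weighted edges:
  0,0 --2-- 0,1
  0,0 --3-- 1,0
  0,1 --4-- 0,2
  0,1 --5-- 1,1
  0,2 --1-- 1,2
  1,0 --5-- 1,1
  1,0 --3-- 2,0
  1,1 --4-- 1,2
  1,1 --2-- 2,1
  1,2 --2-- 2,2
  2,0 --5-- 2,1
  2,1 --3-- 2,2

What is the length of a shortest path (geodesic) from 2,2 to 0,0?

Shortest path: 2,2 → 1,2 → 0,2 → 0,1 → 0,0, total weight = 9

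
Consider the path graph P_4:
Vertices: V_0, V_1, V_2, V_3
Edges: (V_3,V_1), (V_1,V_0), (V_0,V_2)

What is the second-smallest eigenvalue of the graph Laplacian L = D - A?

The path graph P_n has Laplacian eigenvalues λ_k = 2 − 2cos(kπ/n), k = 0, 1, …, n−1. Here n = 4:
k=0: 2 − 2cos(0) = 0.0; k=1: 2 − 2cos(π/4) = 0.5858; k=2: 2 − 2cos(π/2) = 2.0; k=3: 2 − 2cos(3π/4) = 3.4142.
Laplacian eigenvalues: [0.0, 0.5858, 2.0, 3.4142]. Algebraic connectivity (smallest non-zero eigenvalue) = 0.5858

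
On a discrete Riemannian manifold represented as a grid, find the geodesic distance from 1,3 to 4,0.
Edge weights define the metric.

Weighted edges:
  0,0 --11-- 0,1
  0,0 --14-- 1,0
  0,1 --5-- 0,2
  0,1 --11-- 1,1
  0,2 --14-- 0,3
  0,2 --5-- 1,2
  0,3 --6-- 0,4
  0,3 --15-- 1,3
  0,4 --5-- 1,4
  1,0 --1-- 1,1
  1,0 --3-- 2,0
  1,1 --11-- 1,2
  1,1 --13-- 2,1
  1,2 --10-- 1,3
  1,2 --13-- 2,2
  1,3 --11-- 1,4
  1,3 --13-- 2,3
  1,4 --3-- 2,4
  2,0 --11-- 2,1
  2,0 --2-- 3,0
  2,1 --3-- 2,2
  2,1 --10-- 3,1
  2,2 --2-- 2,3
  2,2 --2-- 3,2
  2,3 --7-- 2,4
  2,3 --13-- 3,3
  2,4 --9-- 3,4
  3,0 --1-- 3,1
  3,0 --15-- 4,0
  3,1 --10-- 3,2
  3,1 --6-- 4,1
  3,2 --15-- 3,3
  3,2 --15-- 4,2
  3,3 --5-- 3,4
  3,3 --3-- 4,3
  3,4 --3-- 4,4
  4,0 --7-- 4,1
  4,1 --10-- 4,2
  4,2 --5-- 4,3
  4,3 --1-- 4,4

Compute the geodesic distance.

Shortest path: 1,3 → 2,3 → 2,2 → 3,2 → 3,1 → 4,1 → 4,0, total weight = 40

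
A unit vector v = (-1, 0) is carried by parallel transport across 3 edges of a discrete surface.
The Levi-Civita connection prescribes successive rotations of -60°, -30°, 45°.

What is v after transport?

Total rotation: (-60°) + (-30°) + 45° = -45°. Final vector: (-0.7071, 0.7071)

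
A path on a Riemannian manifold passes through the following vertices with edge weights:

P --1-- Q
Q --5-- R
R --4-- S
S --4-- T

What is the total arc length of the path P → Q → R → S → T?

Arc length = 1 + 5 + 4 + 4 = 14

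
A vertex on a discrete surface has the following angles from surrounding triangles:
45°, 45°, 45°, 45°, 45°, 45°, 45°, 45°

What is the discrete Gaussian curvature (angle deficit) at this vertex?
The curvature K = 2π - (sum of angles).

Sum of angles = 360°. K = 360° - 360° = 0° = 0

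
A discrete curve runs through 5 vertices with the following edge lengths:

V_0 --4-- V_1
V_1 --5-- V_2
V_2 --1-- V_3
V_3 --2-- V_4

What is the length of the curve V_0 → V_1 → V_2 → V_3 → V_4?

Arc length = 4 + 5 + 1 + 2 = 12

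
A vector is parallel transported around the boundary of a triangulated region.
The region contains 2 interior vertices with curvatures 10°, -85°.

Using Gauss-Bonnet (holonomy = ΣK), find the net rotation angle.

Holonomy = total enclosed curvature = 10° + (-85°) = -75°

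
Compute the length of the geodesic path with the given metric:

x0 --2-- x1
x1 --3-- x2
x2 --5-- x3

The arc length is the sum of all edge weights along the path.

Arc length = 2 + 3 + 5 = 10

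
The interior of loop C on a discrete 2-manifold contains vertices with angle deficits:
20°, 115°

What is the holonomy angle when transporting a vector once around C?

Holonomy = total enclosed curvature = 20° + 115° = 135°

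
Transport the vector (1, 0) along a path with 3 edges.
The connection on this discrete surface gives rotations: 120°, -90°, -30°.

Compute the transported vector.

Total rotation: 120° + (-90°) + (-30°) = 0°. Final vector: (1, 0)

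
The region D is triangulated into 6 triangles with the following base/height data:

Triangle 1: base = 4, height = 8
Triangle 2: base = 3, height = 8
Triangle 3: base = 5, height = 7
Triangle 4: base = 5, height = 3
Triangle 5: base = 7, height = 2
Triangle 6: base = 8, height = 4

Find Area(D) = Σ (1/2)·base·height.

(1/2)×4×8 + (1/2)×3×8 + (1/2)×5×7 + (1/2)×5×3 + (1/2)×7×2 + (1/2)×8×4 = 76.0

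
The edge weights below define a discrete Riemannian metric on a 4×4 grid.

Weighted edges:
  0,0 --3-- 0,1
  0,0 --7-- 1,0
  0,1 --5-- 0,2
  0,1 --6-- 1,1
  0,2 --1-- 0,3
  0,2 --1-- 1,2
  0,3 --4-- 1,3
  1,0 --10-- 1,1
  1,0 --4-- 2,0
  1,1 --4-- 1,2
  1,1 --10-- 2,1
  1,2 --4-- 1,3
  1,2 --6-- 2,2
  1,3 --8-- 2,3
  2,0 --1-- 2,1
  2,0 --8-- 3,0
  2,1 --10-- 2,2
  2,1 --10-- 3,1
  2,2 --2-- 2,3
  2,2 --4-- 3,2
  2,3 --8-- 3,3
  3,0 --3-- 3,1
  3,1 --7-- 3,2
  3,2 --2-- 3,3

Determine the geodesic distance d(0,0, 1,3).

Shortest path: 0,0 → 0,1 → 0,2 → 0,3 → 1,3, total weight = 13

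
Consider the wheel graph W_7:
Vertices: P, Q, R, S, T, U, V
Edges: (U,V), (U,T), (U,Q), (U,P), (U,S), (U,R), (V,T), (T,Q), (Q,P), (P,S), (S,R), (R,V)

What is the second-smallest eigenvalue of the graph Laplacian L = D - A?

The wheel W_7 is the join K_1 ∨ C_6 (a hub joined to every vertex of a cycle of length 6). For a join G ∨ H (G on p vertices, H on q vertices) the Laplacian spectrum is 0, p+q, the eigenvalues of L(G) other than one 0 each shifted by +q, and the eigenvalues of L(H) other than one 0 each shifted by +p. With G = K_1 (p = 1, nothing left after dropping its 0) and H = C_6 (q = 6, eigenvalues 2 − 2cos(2πk/6), k = 0, …, 5; drop k = 0), the spectrum of W_7 is 0, 7, and 1 + (2 − 2cos(2πk/6)) = 3 − 2cos(2πk/6) for k = 1, …, 5:
k=1: 3 − 2cos(π/3) = 2.0; k=2: 3 − 2cos(2π/3) = 4.0; k=3: 3 − 2cos(π) = 5.0; k=4: 3 − 2cos(4π/3) = 4.0; k=5: 3 − 2cos(5π/3) = 2.0.
Laplacian eigenvalues: [0.0, 2.0, 2.0, 4.0, 4.0, 5.0, 7.0]. Algebraic connectivity (smallest non-zero eigenvalue) = 2.0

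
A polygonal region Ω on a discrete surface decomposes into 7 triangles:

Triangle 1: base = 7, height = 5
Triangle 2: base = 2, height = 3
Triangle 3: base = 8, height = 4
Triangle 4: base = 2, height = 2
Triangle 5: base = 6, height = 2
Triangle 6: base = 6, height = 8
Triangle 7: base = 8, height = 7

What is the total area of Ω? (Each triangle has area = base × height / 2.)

(1/2)×7×5 + (1/2)×2×3 + (1/2)×8×4 + (1/2)×2×2 + (1/2)×6×2 + (1/2)×6×8 + (1/2)×8×7 = 96.5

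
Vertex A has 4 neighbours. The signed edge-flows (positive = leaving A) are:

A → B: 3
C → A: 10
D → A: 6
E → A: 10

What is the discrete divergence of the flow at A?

Divergence = sum of outgoing flows = 3 + (-10) + (-6) + (-10) = -23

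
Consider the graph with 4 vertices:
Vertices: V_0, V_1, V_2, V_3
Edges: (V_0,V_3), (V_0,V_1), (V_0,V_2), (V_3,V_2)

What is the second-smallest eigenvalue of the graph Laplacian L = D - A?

Degrees: deg(V_0) = 3, deg(V_1) = 1, deg(V_2) = 2, deg(V_3) = 2.
L = D − A with rows/columns ordered (V_0, V_1, V_2, V_3):
  [ 3, -1, -1, -1]
  [-1,  1,  0,  0]
  [-1,  0,  2, -1]
  [-1,  0, -1,  2]
Characteristic polynomial: det(λI − L) = λ(λ − 1)(λ − 3)(λ − 4).
Roots: λ = 0; (λ − 1) = 0 ⇒ λ = 1; (λ − 3) = 0 ⇒ λ = 3; (λ − 4) = 0 ⇒ λ = 4.
(Check: the roots sum (with multiplicity) to 8, matching trace L = Σdeg = 2·4 = 8.)
Laplacian eigenvalues: [0.0, 1.0, 3.0, 4.0]. Algebraic connectivity (smallest non-zero eigenvalue) = 1.0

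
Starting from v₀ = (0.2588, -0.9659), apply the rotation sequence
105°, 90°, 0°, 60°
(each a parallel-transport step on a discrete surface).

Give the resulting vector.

Total rotation: 105° + 90° + 0° + 60° = 255° ≡ -105° (mod 360°). Final vector: (-1, 0)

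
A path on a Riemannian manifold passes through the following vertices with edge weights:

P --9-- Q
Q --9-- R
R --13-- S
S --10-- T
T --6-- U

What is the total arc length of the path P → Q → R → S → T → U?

Arc length = 9 + 9 + 13 + 10 + 6 = 47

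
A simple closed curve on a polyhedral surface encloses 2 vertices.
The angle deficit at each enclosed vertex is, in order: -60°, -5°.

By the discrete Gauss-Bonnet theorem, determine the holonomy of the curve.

Holonomy = total enclosed curvature = (-60°) + (-5°) = -65°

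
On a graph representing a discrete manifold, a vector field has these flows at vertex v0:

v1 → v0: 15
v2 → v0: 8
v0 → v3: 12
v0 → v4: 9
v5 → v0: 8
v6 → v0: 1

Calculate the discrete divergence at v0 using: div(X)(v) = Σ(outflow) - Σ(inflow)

Divergence = sum of outgoing flows = (-15) + (-8) + 12 + 9 + (-8) + (-1) = -11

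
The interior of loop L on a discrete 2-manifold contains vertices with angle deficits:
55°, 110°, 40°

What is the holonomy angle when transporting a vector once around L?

Holonomy = total enclosed curvature = 55° + 110° + 40° = 205°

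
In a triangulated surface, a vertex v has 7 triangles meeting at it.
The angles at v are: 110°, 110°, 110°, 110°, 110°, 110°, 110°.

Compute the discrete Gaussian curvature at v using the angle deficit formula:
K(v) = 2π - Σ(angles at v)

Sum of angles = 770°. K = 360° - 770° = -410°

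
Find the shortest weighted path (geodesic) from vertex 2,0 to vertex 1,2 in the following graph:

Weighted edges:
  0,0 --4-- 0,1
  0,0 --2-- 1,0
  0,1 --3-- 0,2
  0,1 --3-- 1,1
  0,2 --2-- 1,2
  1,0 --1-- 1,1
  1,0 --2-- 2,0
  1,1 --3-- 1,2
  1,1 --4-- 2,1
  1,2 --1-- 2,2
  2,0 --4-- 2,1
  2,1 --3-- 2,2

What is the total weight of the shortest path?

Shortest path: 2,0 → 1,0 → 1,1 → 1,2, total weight = 6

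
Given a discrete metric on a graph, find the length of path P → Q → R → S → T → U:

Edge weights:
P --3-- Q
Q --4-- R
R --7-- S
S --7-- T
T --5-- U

Arc length = 3 + 4 + 7 + 7 + 5 = 26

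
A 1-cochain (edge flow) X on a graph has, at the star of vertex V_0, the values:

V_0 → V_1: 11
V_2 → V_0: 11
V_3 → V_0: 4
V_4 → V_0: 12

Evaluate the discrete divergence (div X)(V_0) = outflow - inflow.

Divergence = sum of outgoing flows = 11 + (-11) + (-4) + (-12) = -16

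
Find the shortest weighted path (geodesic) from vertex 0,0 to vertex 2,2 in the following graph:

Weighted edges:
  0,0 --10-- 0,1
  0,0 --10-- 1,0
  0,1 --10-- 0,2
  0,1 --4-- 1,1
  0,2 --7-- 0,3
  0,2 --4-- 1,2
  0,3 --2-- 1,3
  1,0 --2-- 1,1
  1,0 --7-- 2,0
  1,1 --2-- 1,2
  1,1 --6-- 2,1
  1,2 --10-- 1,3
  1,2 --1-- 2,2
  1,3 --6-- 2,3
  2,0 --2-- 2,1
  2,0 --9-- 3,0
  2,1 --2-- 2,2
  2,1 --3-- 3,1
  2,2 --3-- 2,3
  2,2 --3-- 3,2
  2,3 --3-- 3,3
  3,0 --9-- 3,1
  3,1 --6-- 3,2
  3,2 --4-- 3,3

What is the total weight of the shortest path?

Shortest path: 0,0 → 1,0 → 1,1 → 1,2 → 2,2, total weight = 15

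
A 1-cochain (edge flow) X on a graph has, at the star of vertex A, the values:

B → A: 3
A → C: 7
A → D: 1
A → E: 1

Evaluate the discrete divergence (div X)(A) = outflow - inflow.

Divergence = sum of outgoing flows = (-3) + 7 + 1 + 1 = 6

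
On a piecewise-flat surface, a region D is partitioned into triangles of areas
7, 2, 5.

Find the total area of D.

7 + 2 + 5 = 14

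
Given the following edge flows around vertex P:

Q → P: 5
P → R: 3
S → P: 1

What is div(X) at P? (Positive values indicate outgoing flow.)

Divergence = sum of outgoing flows = (-5) + 3 + (-1) = -3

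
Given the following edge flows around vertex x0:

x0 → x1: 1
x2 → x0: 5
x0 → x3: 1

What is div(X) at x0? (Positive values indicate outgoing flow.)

Divergence = sum of outgoing flows = 1 + (-5) + 1 = -3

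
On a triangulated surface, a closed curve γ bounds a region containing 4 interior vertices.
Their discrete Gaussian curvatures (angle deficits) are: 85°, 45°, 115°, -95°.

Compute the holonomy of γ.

Holonomy = total enclosed curvature = 85° + 45° + 115° + (-95°) = 150°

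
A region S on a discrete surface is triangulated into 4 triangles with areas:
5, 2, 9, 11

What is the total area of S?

5 + 2 + 9 + 11 = 27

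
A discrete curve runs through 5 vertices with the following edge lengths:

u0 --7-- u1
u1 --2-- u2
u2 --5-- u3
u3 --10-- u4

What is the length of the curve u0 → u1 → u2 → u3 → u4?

Arc length = 7 + 2 + 5 + 10 = 24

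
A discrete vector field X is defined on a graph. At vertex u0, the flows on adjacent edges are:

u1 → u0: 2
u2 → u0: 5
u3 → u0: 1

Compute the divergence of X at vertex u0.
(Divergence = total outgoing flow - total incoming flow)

Divergence = sum of outgoing flows = (-2) + (-5) + (-1) = -8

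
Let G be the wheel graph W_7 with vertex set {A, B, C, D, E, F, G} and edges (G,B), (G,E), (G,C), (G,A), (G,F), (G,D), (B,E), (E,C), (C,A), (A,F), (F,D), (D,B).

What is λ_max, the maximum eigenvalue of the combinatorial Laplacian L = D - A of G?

The wheel W_7 is the join K_1 ∨ C_6 (a hub joined to every vertex of a cycle of length 6). For a join G ∨ H (G on p vertices, H on q vertices) the Laplacian spectrum is 0, p+q, the eigenvalues of L(G) other than one 0 each shifted by +q, and the eigenvalues of L(H) other than one 0 each shifted by +p. With G = K_1 (p = 1, nothing left after dropping its 0) and H = C_6 (q = 6, eigenvalues 2 − 2cos(2πk/6), k = 0, …, 5; drop k = 0), the spectrum of W_7 is 0, 7, and 1 + (2 − 2cos(2πk/6)) = 3 − 2cos(2πk/6) for k = 1, …, 5:
k=1: 3 − 2cos(π/3) = 2.0; k=2: 3 − 2cos(2π/3) = 4.0; k=3: 3 − 2cos(π) = 5.0; k=4: 3 − 2cos(4π/3) = 4.0; k=5: 3 − 2cos(5π/3) = 2.0.
Laplacian eigenvalues: [0.0, 2.0, 2.0, 4.0, 4.0, 5.0, 7.0]. Largest eigenvalue (spectral radius) = 7.0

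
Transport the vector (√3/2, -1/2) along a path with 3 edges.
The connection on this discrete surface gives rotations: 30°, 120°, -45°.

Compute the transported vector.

Total rotation: 30° + 120° + (-45°) = 105°. Final vector: (0.2588, 0.9659)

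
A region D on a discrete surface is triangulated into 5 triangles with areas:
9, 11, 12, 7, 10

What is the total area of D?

9 + 11 + 12 + 7 + 10 = 49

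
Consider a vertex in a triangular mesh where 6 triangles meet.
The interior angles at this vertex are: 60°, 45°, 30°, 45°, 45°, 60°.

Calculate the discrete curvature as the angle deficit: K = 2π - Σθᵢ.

Sum of angles = 285°. K = 360° - 285° = 75° = 5π/12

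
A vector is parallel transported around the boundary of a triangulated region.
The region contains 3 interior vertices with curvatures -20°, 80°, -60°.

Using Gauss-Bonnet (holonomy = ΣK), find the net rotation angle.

Holonomy = total enclosed curvature = (-20°) + 80° + (-60°) = 0°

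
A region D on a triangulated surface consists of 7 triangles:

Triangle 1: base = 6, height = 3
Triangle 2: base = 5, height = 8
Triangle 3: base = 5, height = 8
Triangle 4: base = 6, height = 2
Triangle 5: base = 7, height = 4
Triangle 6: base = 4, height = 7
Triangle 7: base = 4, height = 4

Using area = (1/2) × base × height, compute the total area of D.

(1/2)×6×3 + (1/2)×5×8 + (1/2)×5×8 + (1/2)×6×2 + (1/2)×7×4 + (1/2)×4×7 + (1/2)×4×4 = 91.0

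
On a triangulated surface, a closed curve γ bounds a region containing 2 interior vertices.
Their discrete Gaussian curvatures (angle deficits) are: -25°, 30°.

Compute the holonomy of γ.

Holonomy = total enclosed curvature = (-25°) + 30° = 5°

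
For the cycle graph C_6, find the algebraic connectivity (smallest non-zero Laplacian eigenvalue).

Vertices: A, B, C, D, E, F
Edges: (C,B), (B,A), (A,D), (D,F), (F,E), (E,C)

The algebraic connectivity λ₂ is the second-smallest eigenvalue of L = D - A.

The cycle graph C_n has Laplacian eigenvalues λ_k = 2 − 2cos(2πk/n), k = 0, 1, …, n−1. Here n = 6:
k=0: 2 − 2cos(0) = 0.0; k=1: 2 − 2cos(π/3) = 1.0; k=2: 2 − 2cos(2π/3) = 3.0; k=3: 2 − 2cos(π) = 4.0; k=4: 2 − 2cos(4π/3) = 3.0; k=5: 2 − 2cos(5π/3) = 1.0.
Laplacian eigenvalues: [0.0, 1.0, 1.0, 3.0, 3.0, 4.0]. Algebraic connectivity (smallest non-zero eigenvalue) = 1.0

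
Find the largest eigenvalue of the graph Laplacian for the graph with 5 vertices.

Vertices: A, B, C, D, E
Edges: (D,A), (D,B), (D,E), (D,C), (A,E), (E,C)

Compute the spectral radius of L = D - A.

Degrees: deg(A) = 2, deg(B) = 1, deg(C) = 2, deg(D) = 4, deg(E) = 3.
L = D − A with rows/columns ordered (A, B, C, D, E):
  [ 2,  0,  0, -1, -1]
  [ 0,  1,  0, -1,  0]
  [ 0,  0,  2, -1, -1]
  [-1, -1, -1,  4, -1]
  [-1,  0, -1, -1,  3]
Characteristic polynomial: det(λI − L) = λ(λ − 1)(λ − 2)(λ − 4)(λ − 5).
Roots: λ = 0; (λ − 1) = 0 ⇒ λ = 1; (λ − 2) = 0 ⇒ λ = 2; (λ − 4) = 0 ⇒ λ = 4; (λ − 5) = 0 ⇒ λ = 5.
(Check: the roots sum (with multiplicity) to 12, matching trace L = Σdeg = 2·6 = 12.)
Laplacian eigenvalues: [0.0, 1.0, 2.0, 4.0, 5.0]. Largest eigenvalue (spectral radius) = 5.0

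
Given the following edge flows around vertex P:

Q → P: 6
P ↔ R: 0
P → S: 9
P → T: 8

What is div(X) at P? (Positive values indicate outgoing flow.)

Divergence = sum of outgoing flows = (-6) + 0 + 9 + 8 = 11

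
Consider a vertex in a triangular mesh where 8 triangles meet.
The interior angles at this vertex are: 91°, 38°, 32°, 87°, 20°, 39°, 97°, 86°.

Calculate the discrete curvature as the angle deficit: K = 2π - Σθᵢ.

Sum of angles = 490°. K = 360° - 490° = -130° = -13π/18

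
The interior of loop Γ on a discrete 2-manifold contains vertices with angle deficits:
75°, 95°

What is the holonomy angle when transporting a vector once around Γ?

Holonomy = total enclosed curvature = 75° + 95° = 170°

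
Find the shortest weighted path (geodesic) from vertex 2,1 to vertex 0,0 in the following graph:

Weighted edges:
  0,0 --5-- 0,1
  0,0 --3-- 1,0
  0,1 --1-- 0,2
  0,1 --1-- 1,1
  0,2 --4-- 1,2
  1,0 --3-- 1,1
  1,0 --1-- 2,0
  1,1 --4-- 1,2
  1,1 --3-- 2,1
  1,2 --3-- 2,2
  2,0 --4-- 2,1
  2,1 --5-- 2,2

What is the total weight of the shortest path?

Shortest path: 2,1 → 2,0 → 1,0 → 0,0, total weight = 8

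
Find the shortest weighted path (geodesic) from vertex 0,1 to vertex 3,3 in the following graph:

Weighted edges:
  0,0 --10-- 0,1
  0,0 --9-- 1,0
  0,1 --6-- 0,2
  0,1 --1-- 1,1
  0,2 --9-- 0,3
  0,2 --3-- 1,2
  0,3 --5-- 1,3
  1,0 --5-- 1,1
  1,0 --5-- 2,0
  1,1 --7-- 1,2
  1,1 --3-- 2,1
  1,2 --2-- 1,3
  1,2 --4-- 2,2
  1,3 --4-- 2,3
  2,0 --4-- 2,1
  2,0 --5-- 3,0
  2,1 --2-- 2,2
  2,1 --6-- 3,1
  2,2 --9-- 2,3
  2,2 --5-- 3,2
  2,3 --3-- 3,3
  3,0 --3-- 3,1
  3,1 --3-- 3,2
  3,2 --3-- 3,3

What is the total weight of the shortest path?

Shortest path: 0,1 → 1,1 → 2,1 → 2,2 → 3,2 → 3,3, total weight = 14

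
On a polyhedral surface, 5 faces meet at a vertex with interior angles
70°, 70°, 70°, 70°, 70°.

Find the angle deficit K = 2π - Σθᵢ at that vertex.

Sum of angles = 350°. K = 360° - 350° = 10°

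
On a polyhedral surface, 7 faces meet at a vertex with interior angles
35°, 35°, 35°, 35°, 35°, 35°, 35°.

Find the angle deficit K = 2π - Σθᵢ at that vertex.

Sum of angles = 245°. K = 360° - 245° = 115°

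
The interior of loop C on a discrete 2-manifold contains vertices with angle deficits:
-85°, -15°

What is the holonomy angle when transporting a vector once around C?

Holonomy = total enclosed curvature = (-85°) + (-15°) = -100°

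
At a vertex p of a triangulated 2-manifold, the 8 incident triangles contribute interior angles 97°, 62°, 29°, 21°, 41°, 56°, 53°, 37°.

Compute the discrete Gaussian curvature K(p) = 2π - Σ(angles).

Sum of angles = 396°. K = 360° - 396° = -36° = -π/5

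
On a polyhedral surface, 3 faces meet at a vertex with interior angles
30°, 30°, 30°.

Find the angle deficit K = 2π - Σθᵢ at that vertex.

Sum of angles = 90°. K = 360° - 90° = 270°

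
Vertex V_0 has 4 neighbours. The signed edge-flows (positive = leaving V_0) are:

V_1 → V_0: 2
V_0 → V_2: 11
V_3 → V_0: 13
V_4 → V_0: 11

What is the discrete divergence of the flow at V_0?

Divergence = sum of outgoing flows = (-2) + 11 + (-13) + (-11) = -15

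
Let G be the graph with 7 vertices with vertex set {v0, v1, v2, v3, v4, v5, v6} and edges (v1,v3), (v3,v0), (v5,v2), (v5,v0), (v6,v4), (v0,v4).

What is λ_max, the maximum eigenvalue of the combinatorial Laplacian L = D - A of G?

Degrees: deg(v0) = 3, deg(v1) = 1, deg(v2) = 1, deg(v3) = 2, deg(v4) = 2, deg(v5) = 2, deg(v6) = 1.
L = D − A with rows/columns ordered (v0, v1, v2, v3, v4, v5, v6):
  [ 3,  0,  0, -1, -1, -1,  0]
  [ 0,  1,  0, -1,  0,  0,  0]
  [ 0,  0,  1,  0,  0, -1,  0]
  [-1, -1,  0,  2,  0,  0,  0]
  [-1,  0,  0,  0,  2,  0, -1]
  [-1,  0, -1,  0,  0,  2,  0]
  [ 0,  0,  0,  0, -1,  0,  1]
Characteristic polynomial: det(λI − L) = λ(λ² − 3λ + 1)²(λ² − 6λ + 7).
Roots: λ = 0; (λ² − 3λ + 1) = 0 ⇒ λ = (3 ± √5)/2 ≈ 0.382, 2.618 (multiplicity 2); (λ² − 6λ + 7) = 0 ⇒ λ = 3 ± √2 ≈ 1.5858, 4.4142.
(Check: the roots sum (with multiplicity) to 12, matching trace L = Σdeg = 2·6 = 12.)
Laplacian eigenvalues: [0.0, 0.382, 0.382, 1.5858, 2.618, 2.618, 4.4142]. Largest eigenvalue (spectral radius) = 4.4142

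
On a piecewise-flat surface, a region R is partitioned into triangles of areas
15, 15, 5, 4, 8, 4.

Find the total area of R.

15 + 15 + 5 + 4 + 8 + 4 = 51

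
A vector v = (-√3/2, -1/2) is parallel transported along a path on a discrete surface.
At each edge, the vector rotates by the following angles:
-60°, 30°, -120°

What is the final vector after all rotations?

Total rotation: (-60°) + 30° + (-120°) = -150°. Final vector: (0.5000, 0.8660)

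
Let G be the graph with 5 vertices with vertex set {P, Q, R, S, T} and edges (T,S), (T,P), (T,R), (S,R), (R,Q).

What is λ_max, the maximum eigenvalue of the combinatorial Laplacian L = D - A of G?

Degrees: deg(P) = 1, deg(Q) = 1, deg(R) = 3, deg(S) = 2, deg(T) = 3.
L = D − A with rows/columns ordered (P, Q, R, S, T):
  [ 1,  0,  0,  0, -1]
  [ 0,  1, -1,  0,  0]
  [ 0, -1,  3, -1, -1]
  [ 0,  0, -1,  2, -1]
  [-1,  0, -1, -1,  3]
Characteristic polynomial: det(λI − L) = λ(λ² − 5λ + 3)(λ² − 5λ + 5).
Roots: λ = 0; (λ² − 5λ + 3) = 0 ⇒ λ = (5 ± √13)/2 ≈ 0.6972, 4.3028; (λ² − 5λ + 5) = 0 ⇒ λ = (5 ± √5)/2 ≈ 1.382, 3.618.
(Check: the roots sum (with multiplicity) to 10, matching trace L = Σdeg = 2·5 = 10.)
Laplacian eigenvalues: [0.0, 0.6972, 1.382, 3.618, 4.3028]. Largest eigenvalue (spectral radius) = 4.3028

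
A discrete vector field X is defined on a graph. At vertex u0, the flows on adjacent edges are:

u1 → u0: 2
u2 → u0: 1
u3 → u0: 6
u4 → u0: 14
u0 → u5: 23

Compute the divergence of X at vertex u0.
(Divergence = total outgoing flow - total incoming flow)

Divergence = sum of outgoing flows = (-2) + (-1) + (-6) + (-14) + 23 = 0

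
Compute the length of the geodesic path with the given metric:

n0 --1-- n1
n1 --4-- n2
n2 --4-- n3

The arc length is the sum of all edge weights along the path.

Arc length = 1 + 4 + 4 = 9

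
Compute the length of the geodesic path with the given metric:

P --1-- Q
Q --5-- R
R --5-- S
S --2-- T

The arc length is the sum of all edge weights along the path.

Arc length = 1 + 5 + 5 + 2 = 13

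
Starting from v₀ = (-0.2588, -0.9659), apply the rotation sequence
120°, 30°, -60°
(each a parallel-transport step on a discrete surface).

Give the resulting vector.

Total rotation: 120° + 30° + (-60°) = 90°. Final vector: (0.9659, -0.2588)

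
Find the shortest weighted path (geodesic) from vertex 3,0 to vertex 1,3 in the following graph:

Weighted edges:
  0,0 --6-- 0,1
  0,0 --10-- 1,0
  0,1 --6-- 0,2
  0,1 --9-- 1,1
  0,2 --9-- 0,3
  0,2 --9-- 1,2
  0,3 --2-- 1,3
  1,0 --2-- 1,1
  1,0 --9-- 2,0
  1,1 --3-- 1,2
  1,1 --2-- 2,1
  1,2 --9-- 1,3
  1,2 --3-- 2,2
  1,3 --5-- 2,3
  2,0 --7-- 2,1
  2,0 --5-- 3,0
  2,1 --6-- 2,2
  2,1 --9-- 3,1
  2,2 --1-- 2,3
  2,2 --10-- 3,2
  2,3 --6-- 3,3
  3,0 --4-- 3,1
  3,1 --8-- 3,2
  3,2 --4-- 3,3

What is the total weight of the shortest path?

Shortest path: 3,0 → 2,0 → 2,1 → 2,2 → 2,3 → 1,3, total weight = 24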